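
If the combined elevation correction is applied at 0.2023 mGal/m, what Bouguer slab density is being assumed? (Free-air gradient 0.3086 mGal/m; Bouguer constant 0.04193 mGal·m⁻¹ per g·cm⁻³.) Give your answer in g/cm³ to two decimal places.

2.54

0.2023 = 0.3086 − 0.04193 × ρ
ρ = (0.3086 − 0.2023) / 0.04193 = 2.54 g/cm³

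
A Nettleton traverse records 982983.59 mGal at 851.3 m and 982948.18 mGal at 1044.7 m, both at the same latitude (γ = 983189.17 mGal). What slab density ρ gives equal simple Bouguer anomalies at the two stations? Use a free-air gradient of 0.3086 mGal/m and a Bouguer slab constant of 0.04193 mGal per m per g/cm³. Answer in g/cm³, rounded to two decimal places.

2.99

Δg_obs = 982948.18 − 982983.59 = -35.41 mGal over Δh = 1044.7 − 851.3 = 193.4 m
Equal Bouguer anomalies ⇒ Δg_obs + (0.3086 − 0.04193ρ)·Δh = 0
0.3086 − 0.04193ρ = −Δg_obs/Δh = 0.18309
ρ = (0.3086 − 0.18309) / 0.04193 = 2.99 g/cm³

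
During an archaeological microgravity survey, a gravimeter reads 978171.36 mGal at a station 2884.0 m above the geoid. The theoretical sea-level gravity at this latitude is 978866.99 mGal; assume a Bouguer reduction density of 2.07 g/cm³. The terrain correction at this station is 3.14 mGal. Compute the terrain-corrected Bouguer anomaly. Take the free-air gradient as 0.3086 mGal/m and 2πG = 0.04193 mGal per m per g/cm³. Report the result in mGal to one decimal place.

Free-air correction = 0.3086 × 2884.0 = 890.00 mGal
Free-air anomaly = 978171.36 − 978866.99 + (890.00) = 194.37 mGal
Bouguer slab correction = 0.04193 × 2.07 × 2884.0 = 250.32 mGal
Simple Bouguer anomaly = 194.37 − (250.32) = -55.95 mGal
Complete Bouguer anomaly = -55.95 + 3.14 = -52.81 mGal

-52.8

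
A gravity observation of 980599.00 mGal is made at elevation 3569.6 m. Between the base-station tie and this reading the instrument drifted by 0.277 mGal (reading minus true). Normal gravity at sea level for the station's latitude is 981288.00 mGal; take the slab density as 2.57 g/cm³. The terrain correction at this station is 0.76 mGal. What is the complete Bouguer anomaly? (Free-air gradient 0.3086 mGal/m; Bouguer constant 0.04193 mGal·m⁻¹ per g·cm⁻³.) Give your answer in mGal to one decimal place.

Drift-corrected reading = 980599.00 − (0.277) = 980598.723 mGal
Free-air correction = 0.3086 × 3569.6 = 1101.58 mGal
Free-air anomaly = 980598.723 − 981288.00 + (1101.58) = 412.303 mGal
Bouguer slab correction = 0.04193 × 2.57 × 3569.6 = 384.66 mGal
Simple Bouguer anomaly = 412.303 − (384.66) = 27.643 mGal
Complete Bouguer anomaly = 27.643 + 0.76 = 28.403 mGal

28.4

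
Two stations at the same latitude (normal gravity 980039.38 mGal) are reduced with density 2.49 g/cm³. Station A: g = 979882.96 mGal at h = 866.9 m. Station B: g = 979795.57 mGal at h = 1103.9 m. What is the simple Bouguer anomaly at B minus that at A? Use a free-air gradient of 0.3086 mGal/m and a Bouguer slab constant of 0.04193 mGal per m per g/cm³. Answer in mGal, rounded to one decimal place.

-39.0

Δg_SB(A) = 979882.96 − 980039.38 + 0.3086×866.9 − 0.04193×2.49×866.9 = 20.60 mGal
Δg_SB(B) = 979795.57 − 980039.38 + 0.3086×1103.9 − 0.04193×2.49×1103.9 = -18.40 mGal
Difference = -18.40 − (20.60) = -39.00 mGal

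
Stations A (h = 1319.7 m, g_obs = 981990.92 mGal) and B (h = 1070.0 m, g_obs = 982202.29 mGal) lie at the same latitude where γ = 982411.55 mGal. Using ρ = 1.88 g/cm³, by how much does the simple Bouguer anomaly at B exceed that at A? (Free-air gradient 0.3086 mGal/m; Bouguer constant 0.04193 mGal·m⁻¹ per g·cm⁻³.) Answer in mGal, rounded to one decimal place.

154.0

Δg_SB(A) = 981990.92 − 982411.55 + 0.3086×1319.7 − 0.04193×1.88×1319.7 = -117.40 mGal
Δg_SB(B) = 982202.29 − 982411.55 + 0.3086×1070.0 − 0.04193×1.88×1070.0 = 36.60 mGal
Difference = 36.60 − (-117.40) = 154.00 mGal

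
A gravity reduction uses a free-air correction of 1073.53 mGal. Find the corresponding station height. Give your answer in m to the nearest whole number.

h = 1073.53 / 0.3086 = 3478.71 m

3479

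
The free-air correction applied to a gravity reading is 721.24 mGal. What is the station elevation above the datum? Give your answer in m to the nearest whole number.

2337

h = 721.24 / 0.3086 = 2337.14 m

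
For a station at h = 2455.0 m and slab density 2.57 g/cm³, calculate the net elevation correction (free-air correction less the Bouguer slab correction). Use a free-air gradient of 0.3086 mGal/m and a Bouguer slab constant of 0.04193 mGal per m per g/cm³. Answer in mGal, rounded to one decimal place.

Combined gradient = 0.3086 − 0.04193 × 2.57 = 0.2008399 mGal/m
Combined elevation correction = 0.2008399 × 2455.0 = 493.1 mGal

493.1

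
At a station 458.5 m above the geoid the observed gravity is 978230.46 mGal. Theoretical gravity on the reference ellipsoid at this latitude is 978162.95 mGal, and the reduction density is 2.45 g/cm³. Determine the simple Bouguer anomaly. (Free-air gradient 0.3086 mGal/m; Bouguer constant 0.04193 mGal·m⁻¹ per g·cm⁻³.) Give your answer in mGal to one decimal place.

161.9

Free-air correction = 0.3086 × 458.5 = 141.49 mGal
Free-air anomaly = 978230.46 − 978162.95 + (141.49) = 209.00 mGal
Bouguer slab correction = 0.04193 × 2.45 × 458.5 = 47.10 mGal
Simple Bouguer anomaly = 209.00 − (47.10) = 161.90 mGal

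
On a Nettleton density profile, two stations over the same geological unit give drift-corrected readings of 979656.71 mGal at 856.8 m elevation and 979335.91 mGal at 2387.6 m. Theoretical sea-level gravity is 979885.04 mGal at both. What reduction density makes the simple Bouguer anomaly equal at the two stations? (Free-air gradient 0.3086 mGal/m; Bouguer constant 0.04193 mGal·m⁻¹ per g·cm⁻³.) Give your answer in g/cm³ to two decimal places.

Δg_obs = 979335.91 − 979656.71 = -320.80 mGal over Δh = 2387.6 − 856.8 = 1530.8 m
Equal Bouguer anomalies ⇒ Δg_obs + (0.3086 − 0.04193ρ)·Δh = 0
0.3086 − 0.04193ρ = −Δg_obs/Δh = 0.20956
ρ = (0.3086 − 0.20956) / 0.04193 = 2.36 g/cm³

2.36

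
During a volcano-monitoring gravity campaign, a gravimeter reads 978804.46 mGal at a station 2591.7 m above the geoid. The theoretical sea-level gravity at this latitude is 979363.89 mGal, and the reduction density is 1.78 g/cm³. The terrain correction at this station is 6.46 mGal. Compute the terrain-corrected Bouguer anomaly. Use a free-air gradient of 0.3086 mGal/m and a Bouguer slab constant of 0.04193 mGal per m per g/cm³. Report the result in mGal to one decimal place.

53.4

Free-air correction = 0.3086 × 2591.7 = 799.80 mGal
Free-air anomaly = 978804.46 − 979363.89 + (799.80) = 240.37 mGal
Bouguer slab correction = 0.04193 × 1.78 × 2591.7 = 193.43 mGal
Simple Bouguer anomaly = 240.37 − (193.43) = 46.94 mGal
Complete Bouguer anomaly = 46.94 + 6.46 = 53.40 mGal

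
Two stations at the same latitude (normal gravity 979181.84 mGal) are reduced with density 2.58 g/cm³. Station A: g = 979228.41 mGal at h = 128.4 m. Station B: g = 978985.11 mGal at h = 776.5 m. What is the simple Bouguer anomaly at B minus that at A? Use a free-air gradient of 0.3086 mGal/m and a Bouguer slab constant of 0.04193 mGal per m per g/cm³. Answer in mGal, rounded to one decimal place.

-113.4

Δg_SB(A) = 979228.41 − 979181.84 + 0.3086×128.4 − 0.04193×2.58×128.4 = 72.30 mGal
Δg_SB(B) = 978985.11 − 979181.84 + 0.3086×776.5 − 0.04193×2.58×776.5 = -41.10 mGal
Difference = -41.10 − (72.30) = -113.40 mGal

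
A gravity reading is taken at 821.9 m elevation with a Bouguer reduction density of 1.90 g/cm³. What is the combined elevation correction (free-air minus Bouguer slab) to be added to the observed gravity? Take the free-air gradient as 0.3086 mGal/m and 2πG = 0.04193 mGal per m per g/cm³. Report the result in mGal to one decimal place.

188.2

Combined gradient = 0.3086 − 0.04193 × 1.90 = 0.2289330 mGal/m
Combined elevation correction = 0.2289330 × 821.9 = 188.2 mGal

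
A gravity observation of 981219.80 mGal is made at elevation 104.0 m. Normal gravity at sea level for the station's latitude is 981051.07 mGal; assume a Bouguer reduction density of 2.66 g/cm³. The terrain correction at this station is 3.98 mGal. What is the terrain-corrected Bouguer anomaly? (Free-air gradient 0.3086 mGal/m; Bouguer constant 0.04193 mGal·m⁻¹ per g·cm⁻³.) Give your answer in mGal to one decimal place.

Free-air correction = 0.3086 × 104.0 = 32.09 mGal
Free-air anomaly = 981219.80 − 981051.07 + (32.09) = 200.82 mGal
Bouguer slab correction = 0.04193 × 2.66 × 104.0 = 11.60 mGal
Simple Bouguer anomaly = 200.82 − (11.60) = 189.22 mGal
Complete Bouguer anomaly = 189.22 + 3.98 = 193.20 mGal

193.2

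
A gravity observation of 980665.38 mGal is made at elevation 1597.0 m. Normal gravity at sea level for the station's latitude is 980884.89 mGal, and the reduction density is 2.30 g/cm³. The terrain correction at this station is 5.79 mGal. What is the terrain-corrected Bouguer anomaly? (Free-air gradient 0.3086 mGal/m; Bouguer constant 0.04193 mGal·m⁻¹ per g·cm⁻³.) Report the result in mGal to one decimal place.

125.1

Free-air correction = 0.3086 × 1597.0 = 492.83 mGal
Free-air anomaly = 980665.38 − 980884.89 + (492.83) = 273.32 mGal
Bouguer slab correction = 0.04193 × 2.30 × 1597.0 = 154.01 mGal
Simple Bouguer anomaly = 273.32 − (154.01) = 119.31 mGal
Complete Bouguer anomaly = 119.31 + 5.79 = 125.10 mGal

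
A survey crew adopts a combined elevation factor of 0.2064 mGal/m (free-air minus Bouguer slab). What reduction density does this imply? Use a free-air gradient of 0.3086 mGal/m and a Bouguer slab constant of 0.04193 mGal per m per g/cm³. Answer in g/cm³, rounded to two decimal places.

0.2064 = 0.3086 − 0.04193 × ρ
ρ = (0.3086 − 0.2064) / 0.04193 = 2.44 g/cm³

2.44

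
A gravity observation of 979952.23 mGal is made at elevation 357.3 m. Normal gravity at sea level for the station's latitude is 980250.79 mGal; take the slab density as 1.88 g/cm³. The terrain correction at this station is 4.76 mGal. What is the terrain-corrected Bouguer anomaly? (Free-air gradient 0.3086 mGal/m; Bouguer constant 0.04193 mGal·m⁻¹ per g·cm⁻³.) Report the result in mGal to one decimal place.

Free-air correction = 0.3086 × 357.3 = 110.26 mGal
Free-air anomaly = 979952.23 − 980250.79 + (110.26) = -188.30 mGal
Bouguer slab correction = 0.04193 × 1.88 × 357.3 = 28.17 mGal
Simple Bouguer anomaly = -188.30 − (28.17) = -216.47 mGal
Complete Bouguer anomaly = -216.47 + 4.76 = -211.71 mGal

-211.7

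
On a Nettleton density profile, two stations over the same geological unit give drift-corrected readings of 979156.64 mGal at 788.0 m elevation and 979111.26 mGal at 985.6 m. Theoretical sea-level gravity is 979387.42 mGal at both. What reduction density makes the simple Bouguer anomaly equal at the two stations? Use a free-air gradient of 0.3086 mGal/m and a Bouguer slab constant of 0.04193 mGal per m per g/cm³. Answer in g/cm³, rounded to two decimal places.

Δg_obs = 979111.26 − 979156.64 = -45.38 mGal over Δh = 985.6 − 788.0 = 197.6 m
Equal Bouguer anomalies ⇒ Δg_obs + (0.3086 − 0.04193ρ)·Δh = 0
0.3086 − 0.04193ρ = −Δg_obs/Δh = 0.22966
ρ = (0.3086 − 0.22966) / 0.04193 = 1.88 g/cm³

1.88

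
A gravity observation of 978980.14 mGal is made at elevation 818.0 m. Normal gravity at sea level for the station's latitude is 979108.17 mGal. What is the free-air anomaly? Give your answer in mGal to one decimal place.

124.4

Free-air correction = 0.3086 × 818.0 = 252.43 mGal
Free-air anomaly = 978980.14 − 979108.17 + (252.43) = 124.40 mGal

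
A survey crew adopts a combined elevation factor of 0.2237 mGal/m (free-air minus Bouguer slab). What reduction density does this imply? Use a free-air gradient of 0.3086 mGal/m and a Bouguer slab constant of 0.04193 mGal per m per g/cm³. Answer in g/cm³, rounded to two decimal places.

2.02

0.2237 = 0.3086 − 0.04193 × ρ
ρ = (0.3086 − 0.2237) / 0.04193 = 2.02 g/cm³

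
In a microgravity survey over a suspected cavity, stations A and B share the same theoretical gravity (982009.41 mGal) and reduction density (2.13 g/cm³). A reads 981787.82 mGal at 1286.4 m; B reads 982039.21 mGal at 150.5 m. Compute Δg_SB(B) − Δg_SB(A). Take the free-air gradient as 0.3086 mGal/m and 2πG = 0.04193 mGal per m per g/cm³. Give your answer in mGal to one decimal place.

2.3

Δg_SB(A) = 981787.82 − 982009.41 + 0.3086×1286.4 − 0.04193×2.13×1286.4 = 60.50 mGal
Δg_SB(B) = 982039.21 − 982009.41 + 0.3086×150.5 − 0.04193×2.13×150.5 = 62.80 mGal
Difference = 62.80 − (60.50) = 2.30 mGal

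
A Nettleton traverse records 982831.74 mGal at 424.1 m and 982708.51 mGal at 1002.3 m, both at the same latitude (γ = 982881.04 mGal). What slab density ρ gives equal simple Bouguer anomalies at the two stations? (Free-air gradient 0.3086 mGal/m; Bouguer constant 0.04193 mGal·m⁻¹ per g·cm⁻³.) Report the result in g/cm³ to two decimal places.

2.28

Δg_obs = 982708.51 − 982831.74 = -123.23 mGal over Δh = 1002.3 − 424.1 = 578.2 m
Equal Bouguer anomalies ⇒ Δg_obs + (0.3086 − 0.04193ρ)·Δh = 0
0.3086 − 0.04193ρ = −Δg_obs/Δh = 0.21313
ρ = (0.3086 − 0.21313) / 0.04193 = 2.28 g/cm³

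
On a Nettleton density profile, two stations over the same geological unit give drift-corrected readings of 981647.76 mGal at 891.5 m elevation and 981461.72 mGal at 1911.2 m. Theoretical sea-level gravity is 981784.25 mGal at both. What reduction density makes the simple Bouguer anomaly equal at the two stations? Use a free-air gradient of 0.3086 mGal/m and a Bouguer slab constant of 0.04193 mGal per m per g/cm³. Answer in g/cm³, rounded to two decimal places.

3.01

Δg_obs = 981461.72 − 981647.76 = -186.04 mGal over Δh = 1911.2 − 891.5 = 1019.7 m
Equal Bouguer anomalies ⇒ Δg_obs + (0.3086 − 0.04193ρ)·Δh = 0
0.3086 − 0.04193ρ = −Δg_obs/Δh = 0.18245
ρ = (0.3086 − 0.18245) / 0.04193 = 3.01 g/cm³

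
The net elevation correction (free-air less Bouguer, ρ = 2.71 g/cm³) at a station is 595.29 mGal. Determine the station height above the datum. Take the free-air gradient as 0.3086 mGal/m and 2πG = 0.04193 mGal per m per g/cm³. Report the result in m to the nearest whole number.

3053

Combined gradient = 0.3086 − 0.04193 × 2.71 = 0.1949697 mGal/m
h = 595.29 / 0.1949697 = 3053.24 m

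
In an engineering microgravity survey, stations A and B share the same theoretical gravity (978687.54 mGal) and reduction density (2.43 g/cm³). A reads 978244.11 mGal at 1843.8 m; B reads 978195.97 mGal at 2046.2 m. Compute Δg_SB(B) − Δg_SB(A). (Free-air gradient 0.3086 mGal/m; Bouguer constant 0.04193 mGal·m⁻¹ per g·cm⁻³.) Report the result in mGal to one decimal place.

-6.3

Δg_SB(A) = 978244.11 − 978687.54 + 0.3086×1843.8 − 0.04193×2.43×1843.8 = -62.30 mGal
Δg_SB(B) = 978195.97 − 978687.54 + 0.3086×2046.2 − 0.04193×2.43×2046.2 = -68.60 mGal
Difference = -68.60 − (-62.30) = -6.30 mGal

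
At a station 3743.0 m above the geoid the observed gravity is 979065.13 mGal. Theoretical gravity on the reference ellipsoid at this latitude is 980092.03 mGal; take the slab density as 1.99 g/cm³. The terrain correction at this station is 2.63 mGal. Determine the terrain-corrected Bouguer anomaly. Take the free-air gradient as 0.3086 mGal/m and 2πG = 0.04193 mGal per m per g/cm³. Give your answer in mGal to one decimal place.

Free-air correction = 0.3086 × 3743.0 = 1155.09 mGal
Free-air anomaly = 979065.13 − 980092.03 + (1155.09) = 128.19 mGal
Bouguer slab correction = 0.04193 × 1.99 × 3743.0 = 312.32 mGal
Simple Bouguer anomaly = 128.19 − (312.32) = -184.13 mGal
Complete Bouguer anomaly = -184.13 + 2.63 = -181.50 mGal

-181.5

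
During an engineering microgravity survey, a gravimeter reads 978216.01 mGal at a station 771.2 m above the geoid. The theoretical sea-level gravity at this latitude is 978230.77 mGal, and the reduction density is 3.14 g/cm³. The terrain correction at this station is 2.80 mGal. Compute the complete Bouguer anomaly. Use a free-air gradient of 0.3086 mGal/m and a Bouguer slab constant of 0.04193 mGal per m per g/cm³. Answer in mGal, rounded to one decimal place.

124.5

Free-air correction = 0.3086 × 771.2 = 237.99 mGal
Free-air anomaly = 978216.01 − 978230.77 + (237.99) = 223.23 mGal
Bouguer slab correction = 0.04193 × 3.14 × 771.2 = 101.54 mGal
Simple Bouguer anomaly = 223.23 − (101.54) = 121.69 mGal
Complete Bouguer anomaly = 121.69 + 2.80 = 124.49 mGal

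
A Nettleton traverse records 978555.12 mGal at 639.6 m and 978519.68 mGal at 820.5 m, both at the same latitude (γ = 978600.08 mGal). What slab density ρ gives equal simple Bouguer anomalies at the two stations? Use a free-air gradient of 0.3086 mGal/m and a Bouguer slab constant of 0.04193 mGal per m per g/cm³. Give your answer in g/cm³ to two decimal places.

2.69

Δg_obs = 978519.68 − 978555.12 = -35.44 mGal over Δh = 820.5 − 639.6 = 180.9 m
Equal Bouguer anomalies ⇒ Δg_obs + (0.3086 − 0.04193ρ)·Δh = 0
0.3086 − 0.04193ρ = −Δg_obs/Δh = 0.19591
ρ = (0.3086 − 0.19591) / 0.04193 = 2.69 g/cm³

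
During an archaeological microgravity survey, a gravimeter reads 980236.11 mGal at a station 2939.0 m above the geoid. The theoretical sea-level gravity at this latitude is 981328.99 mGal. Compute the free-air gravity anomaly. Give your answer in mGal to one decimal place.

-185.9

Free-air correction = 0.3086 × 2939.0 = 906.98 mGal
Free-air anomaly = 980236.11 − 981328.99 + (906.98) = -185.90 mGal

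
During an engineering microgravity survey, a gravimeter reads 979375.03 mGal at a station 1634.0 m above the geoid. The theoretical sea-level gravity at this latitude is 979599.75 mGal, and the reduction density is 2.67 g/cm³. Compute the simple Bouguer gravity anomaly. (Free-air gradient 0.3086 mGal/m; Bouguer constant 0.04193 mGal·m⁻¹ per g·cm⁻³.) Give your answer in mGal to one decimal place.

Free-air correction = 0.3086 × 1634.0 = 504.25 mGal
Free-air anomaly = 979375.03 − 979599.75 + (504.25) = 279.53 mGal
Bouguer slab correction = 0.04193 × 2.67 × 1634.0 = 182.93 mGal
Simple Bouguer anomaly = 279.53 − (182.93) = 96.60 mGal

96.6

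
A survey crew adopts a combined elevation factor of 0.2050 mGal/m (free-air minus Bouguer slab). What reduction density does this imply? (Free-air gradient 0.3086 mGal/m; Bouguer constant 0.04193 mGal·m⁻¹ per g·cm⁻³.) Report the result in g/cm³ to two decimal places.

0.2050 = 0.3086 − 0.04193 × ρ
ρ = (0.3086 − 0.2050) / 0.04193 = 2.47 g/cm³

2.47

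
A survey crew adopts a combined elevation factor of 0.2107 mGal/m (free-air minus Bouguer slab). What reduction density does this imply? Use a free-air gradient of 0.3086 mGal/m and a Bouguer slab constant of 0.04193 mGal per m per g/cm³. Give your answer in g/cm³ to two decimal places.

2.33

0.2107 = 0.3086 − 0.04193 × ρ
ρ = (0.3086 − 0.2107) / 0.04193 = 2.33 g/cm³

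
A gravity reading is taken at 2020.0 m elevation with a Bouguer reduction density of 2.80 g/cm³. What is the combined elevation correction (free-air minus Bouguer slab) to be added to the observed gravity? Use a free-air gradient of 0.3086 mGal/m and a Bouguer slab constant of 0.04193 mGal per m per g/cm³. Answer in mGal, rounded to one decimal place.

386.2

Combined gradient = 0.3086 − 0.04193 × 2.80 = 0.1911960 mGal/m
Combined elevation correction = 0.1911960 × 2020.0 = 386.2 mGal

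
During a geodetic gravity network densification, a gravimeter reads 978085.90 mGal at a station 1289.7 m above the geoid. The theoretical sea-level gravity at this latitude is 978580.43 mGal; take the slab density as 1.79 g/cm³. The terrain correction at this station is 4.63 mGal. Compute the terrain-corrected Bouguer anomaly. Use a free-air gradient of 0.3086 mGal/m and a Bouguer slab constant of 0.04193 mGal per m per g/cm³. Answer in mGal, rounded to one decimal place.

-188.7

Free-air correction = 0.3086 × 1289.7 = 398.00 mGal
Free-air anomaly = 978085.90 − 978580.43 + (398.00) = -96.53 mGal
Bouguer slab correction = 0.04193 × 1.79 × 1289.7 = 96.80 mGal
Simple Bouguer anomaly = -96.53 − (96.80) = -193.33 mGal
Complete Bouguer anomaly = -193.33 + 4.63 = -188.70 mGal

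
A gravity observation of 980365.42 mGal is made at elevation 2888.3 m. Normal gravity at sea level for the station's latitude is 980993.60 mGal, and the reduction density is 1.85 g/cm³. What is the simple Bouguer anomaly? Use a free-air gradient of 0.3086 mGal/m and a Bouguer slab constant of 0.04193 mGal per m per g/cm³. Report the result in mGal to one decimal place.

Free-air correction = 0.3086 × 2888.3 = 891.33 mGal
Free-air anomaly = 980365.42 − 980993.60 + (891.33) = 263.15 mGal
Bouguer slab correction = 0.04193 × 1.85 × 2888.3 = 224.05 mGal
Simple Bouguer anomaly = 263.15 − (224.05) = 39.10 mGal

39.1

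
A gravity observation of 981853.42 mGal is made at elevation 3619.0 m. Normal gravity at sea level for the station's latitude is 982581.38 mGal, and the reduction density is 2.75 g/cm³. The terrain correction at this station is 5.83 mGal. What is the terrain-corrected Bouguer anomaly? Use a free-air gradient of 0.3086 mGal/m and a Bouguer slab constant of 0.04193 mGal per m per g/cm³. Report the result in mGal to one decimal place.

Free-air correction = 0.3086 × 3619.0 = 1116.82 mGal
Free-air anomaly = 981853.42 − 982581.38 + (1116.82) = 388.86 mGal
Bouguer slab correction = 0.04193 × 2.75 × 3619.0 = 417.30 mGal
Simple Bouguer anomaly = 388.86 − (417.30) = -28.44 mGal
Complete Bouguer anomaly = -28.44 + 5.83 = -22.61 mGal

-22.6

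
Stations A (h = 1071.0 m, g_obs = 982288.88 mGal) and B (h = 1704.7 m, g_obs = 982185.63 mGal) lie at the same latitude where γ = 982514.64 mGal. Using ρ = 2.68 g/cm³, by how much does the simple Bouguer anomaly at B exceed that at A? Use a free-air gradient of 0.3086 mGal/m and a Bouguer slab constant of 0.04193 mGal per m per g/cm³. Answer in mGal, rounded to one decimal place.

Δg_SB(A) = 982288.88 − 982514.64 + 0.3086×1071.0 − 0.04193×2.68×1071.0 = -15.60 mGal
Δg_SB(B) = 982185.63 − 982514.64 + 0.3086×1704.7 − 0.04193×2.68×1704.7 = 5.50 mGal
Difference = 5.50 − (-15.60) = 21.10 mGal

21.1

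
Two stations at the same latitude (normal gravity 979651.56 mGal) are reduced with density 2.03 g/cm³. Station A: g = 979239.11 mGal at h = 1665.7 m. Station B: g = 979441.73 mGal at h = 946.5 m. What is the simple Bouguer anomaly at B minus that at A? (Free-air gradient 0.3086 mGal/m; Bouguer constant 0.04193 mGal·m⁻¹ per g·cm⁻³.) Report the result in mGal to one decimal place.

41.9

Δg_SB(A) = 979239.11 − 979651.56 + 0.3086×1665.7 − 0.04193×2.03×1665.7 = -40.20 mGal
Δg_SB(B) = 979441.73 − 979651.56 + 0.3086×946.5 − 0.04193×2.03×946.5 = 1.70 mGal
Difference = 1.70 − (-40.20) = 41.90 mGal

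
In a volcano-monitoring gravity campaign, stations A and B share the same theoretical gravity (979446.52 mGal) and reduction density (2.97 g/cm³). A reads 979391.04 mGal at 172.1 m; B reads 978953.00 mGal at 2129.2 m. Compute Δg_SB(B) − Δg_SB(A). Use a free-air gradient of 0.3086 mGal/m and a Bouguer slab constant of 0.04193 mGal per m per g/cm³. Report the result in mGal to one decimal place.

-77.8

Δg_SB(A) = 979391.04 − 979446.52 + 0.3086×172.1 − 0.04193×2.97×172.1 = -23.80 mGal
Δg_SB(B) = 978953.00 − 979446.52 + 0.3086×2129.2 − 0.04193×2.97×2129.2 = -101.60 mGal
Difference = -101.60 − (-23.80) = -77.80 mGal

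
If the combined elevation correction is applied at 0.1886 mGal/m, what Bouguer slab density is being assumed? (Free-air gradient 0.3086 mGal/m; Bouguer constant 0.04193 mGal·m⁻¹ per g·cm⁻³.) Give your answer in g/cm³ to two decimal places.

2.86

0.1886 = 0.3086 − 0.04193 × ρ
ρ = (0.3086 − 0.1886) / 0.04193 = 2.86 g/cm³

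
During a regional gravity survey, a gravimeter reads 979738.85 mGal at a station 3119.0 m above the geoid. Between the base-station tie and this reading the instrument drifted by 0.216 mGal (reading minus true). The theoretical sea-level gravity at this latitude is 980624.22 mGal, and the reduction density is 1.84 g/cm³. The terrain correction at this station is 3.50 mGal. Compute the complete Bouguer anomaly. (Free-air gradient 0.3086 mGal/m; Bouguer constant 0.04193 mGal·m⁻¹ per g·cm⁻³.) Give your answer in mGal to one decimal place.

Drift-corrected reading = 979738.85 − (0.216) = 979738.634 mGal
Free-air correction = 0.3086 × 3119.0 = 962.52 mGal
Free-air anomaly = 979738.634 − 980624.22 + (962.52) = 76.934 mGal
Bouguer slab correction = 0.04193 × 1.84 × 3119.0 = 240.63 mGal
Simple Bouguer anomaly = 76.934 − (240.63) = -163.696 mGal
Complete Bouguer anomaly = -163.696 + 3.50 = -160.196 mGal

-160.2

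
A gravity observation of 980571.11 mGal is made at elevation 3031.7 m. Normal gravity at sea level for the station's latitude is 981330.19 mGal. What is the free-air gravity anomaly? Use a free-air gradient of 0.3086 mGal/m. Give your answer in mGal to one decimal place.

176.5

Free-air correction = 0.3086 × 3031.7 = 935.58 mGal
Free-air anomaly = 980571.11 − 981330.19 + (935.58) = 176.50 mGal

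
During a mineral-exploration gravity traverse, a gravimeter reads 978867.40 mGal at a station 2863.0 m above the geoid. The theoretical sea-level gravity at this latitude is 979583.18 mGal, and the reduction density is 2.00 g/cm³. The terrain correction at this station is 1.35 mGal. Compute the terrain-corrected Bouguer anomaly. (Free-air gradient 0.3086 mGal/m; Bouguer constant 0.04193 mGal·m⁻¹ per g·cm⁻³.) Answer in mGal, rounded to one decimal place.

-71.0

Free-air correction = 0.3086 × 2863.0 = 883.52 mGal
Free-air anomaly = 978867.40 − 979583.18 + (883.52) = 167.74 mGal
Bouguer slab correction = 0.04193 × 2.00 × 2863.0 = 240.09 mGal
Simple Bouguer anomaly = 167.74 − (240.09) = -72.35 mGal
Complete Bouguer anomaly = -72.35 + 1.35 = -71.00 mGal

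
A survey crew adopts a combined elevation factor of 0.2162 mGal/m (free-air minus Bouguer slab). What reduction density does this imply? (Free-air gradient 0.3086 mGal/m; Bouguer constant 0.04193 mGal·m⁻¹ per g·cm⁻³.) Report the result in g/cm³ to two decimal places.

0.2162 = 0.3086 − 0.04193 × ρ
ρ = (0.3086 − 0.2162) / 0.04193 = 2.20 g/cm³

2.20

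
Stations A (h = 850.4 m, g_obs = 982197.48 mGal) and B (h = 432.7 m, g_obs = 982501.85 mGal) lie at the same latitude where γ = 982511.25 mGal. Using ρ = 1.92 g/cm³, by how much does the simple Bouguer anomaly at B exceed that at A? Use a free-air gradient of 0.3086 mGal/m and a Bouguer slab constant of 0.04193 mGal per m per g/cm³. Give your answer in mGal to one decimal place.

209.1

Δg_SB(A) = 982197.48 − 982511.25 + 0.3086×850.4 − 0.04193×1.92×850.4 = -119.80 mGal
Δg_SB(B) = 982501.85 − 982511.25 + 0.3086×432.7 − 0.04193×1.92×432.7 = 89.30 mGal
Difference = 89.30 − (-119.80) = 209.10 mGal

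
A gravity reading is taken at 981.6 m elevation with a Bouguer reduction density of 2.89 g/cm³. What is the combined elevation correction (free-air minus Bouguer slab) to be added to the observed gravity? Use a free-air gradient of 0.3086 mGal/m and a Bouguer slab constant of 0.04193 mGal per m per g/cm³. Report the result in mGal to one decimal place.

184.0

Combined gradient = 0.3086 − 0.04193 × 2.89 = 0.1874223 mGal/m
Combined elevation correction = 0.1874223 × 981.6 = 184.0 mGal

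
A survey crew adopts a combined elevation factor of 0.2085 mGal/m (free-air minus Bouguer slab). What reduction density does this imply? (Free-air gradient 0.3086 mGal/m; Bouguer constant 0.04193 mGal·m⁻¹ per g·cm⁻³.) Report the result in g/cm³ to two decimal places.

0.2085 = 0.3086 − 0.04193 × ρ
ρ = (0.3086 − 0.2085) / 0.04193 = 2.39 g/cm³

2.39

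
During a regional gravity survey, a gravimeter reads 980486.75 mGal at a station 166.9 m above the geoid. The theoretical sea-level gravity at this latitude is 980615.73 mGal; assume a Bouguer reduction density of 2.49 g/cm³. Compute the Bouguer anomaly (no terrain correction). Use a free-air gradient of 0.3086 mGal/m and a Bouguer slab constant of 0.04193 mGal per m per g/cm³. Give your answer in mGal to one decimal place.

-94.9

Free-air correction = 0.3086 × 166.9 = 51.51 mGal
Free-air anomaly = 980486.75 − 980615.73 + (51.51) = -77.47 mGal
Bouguer slab correction = 0.04193 × 2.49 × 166.9 = 17.43 mGal
Simple Bouguer anomaly = -77.47 − (17.43) = -94.90 mGal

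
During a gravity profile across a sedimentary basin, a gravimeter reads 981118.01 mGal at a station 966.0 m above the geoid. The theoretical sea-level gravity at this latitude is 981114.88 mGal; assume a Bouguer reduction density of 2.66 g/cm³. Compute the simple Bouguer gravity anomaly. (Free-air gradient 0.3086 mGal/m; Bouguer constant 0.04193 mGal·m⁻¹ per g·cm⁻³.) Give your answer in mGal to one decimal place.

Free-air correction = 0.3086 × 966.0 = 298.11 mGal
Free-air anomaly = 981118.01 − 981114.88 + (298.11) = 301.24 mGal
Bouguer slab correction = 0.04193 × 2.66 × 966.0 = 107.74 mGal
Simple Bouguer anomaly = 301.24 − (107.74) = 193.50 mGal

193.5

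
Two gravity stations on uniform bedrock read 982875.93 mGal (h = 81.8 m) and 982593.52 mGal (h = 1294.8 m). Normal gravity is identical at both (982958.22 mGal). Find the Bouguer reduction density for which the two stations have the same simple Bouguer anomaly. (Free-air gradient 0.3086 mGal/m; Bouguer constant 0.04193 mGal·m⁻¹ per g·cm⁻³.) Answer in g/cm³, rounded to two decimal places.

Δg_obs = 982593.52 − 982875.93 = -282.41 mGal over Δh = 1294.8 − 81.8 = 1213.0 m
Equal Bouguer anomalies ⇒ Δg_obs + (0.3086 − 0.04193ρ)·Δh = 0
0.3086 − 0.04193ρ = −Δg_obs/Δh = 0.23282
ρ = (0.3086 − 0.23282) / 0.04193 = 1.81 g/cm³

1.81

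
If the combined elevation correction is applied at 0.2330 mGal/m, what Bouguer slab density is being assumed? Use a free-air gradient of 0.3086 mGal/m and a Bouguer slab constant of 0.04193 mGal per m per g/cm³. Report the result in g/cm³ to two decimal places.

1.80

0.2330 = 0.3086 − 0.04193 × ρ
ρ = (0.3086 − 0.2330) / 0.04193 = 1.80 g/cm³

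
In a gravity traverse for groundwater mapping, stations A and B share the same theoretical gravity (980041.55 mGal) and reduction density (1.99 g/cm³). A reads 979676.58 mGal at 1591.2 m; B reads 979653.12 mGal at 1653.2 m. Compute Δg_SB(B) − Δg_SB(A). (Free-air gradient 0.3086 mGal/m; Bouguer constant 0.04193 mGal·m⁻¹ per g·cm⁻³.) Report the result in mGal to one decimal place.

Δg_SB(A) = 979676.58 − 980041.55 + 0.3086×1591.2 − 0.04193×1.99×1591.2 = -6.70 mGal
Δg_SB(B) = 979653.12 − 980041.55 + 0.3086×1653.2 − 0.04193×1.99×1653.2 = -16.20 mGal
Difference = -16.20 − (-6.70) = -9.50 mGal

-9.5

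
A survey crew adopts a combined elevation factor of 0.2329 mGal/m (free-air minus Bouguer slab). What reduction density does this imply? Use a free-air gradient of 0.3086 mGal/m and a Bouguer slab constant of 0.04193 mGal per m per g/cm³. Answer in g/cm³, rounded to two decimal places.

1.81

0.2329 = 0.3086 − 0.04193 × ρ
ρ = (0.3086 − 0.2329) / 0.04193 = 1.81 g/cm³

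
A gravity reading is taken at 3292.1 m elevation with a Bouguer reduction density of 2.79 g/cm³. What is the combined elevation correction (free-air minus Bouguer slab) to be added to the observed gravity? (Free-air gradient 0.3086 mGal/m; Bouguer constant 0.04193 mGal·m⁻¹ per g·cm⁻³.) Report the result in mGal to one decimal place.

630.8

Combined gradient = 0.3086 − 0.04193 × 2.79 = 0.1916153 mGal/m
Combined elevation correction = 0.1916153 × 3292.1 = 630.8 mGal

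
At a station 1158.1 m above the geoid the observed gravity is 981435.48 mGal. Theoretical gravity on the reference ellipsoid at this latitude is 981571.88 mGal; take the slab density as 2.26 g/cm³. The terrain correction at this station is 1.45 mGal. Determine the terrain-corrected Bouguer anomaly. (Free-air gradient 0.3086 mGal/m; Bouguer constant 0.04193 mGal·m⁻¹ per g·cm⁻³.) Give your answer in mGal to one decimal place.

112.7

Free-air correction = 0.3086 × 1158.1 = 357.39 mGal
Free-air anomaly = 981435.48 − 981571.88 + (357.39) = 220.99 mGal
Bouguer slab correction = 0.04193 × 2.26 × 1158.1 = 109.74 mGal
Simple Bouguer anomaly = 220.99 − (109.74) = 111.25 mGal
Complete Bouguer anomaly = 111.25 + 1.45 = 112.70 mGal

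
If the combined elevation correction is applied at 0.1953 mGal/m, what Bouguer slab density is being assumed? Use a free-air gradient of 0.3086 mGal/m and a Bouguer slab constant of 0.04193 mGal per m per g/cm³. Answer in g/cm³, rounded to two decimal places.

2.70

0.1953 = 0.3086 − 0.04193 × ρ
ρ = (0.3086 − 0.1953) / 0.04193 = 2.70 g/cm³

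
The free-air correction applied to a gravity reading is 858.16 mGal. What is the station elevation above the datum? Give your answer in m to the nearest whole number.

h = 858.16 / 0.3086 = 2780.82 m

2781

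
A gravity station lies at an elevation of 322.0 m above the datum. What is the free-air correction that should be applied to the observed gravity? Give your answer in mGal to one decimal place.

99.4

Free-air correction = 0.3086 × 322.0 = 99.4 mGal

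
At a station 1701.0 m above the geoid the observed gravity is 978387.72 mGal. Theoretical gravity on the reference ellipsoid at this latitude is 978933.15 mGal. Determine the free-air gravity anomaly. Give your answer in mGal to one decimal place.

Free-air correction = 0.3086 × 1701.0 = 524.93 mGal
Free-air anomaly = 978387.72 − 978933.15 + (524.93) = -20.50 mGal

-20.5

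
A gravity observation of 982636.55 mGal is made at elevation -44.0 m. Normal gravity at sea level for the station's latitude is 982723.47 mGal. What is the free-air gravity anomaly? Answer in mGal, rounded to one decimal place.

-100.5

Free-air correction = 0.3086 × -44.0 = -13.58 mGal
Free-air anomaly = 982636.55 − 982723.47 + (-13.58) = -100.50 mGal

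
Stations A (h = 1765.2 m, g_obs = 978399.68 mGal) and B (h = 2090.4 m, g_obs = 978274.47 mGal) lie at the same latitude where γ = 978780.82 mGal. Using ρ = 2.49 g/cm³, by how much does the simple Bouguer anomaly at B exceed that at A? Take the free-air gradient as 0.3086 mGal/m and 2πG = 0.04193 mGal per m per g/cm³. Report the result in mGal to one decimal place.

Δg_SB(A) = 978399.68 − 978780.82 + 0.3086×1765.2 − 0.04193×2.49×1765.2 = -20.70 mGal
Δg_SB(B) = 978274.47 − 978780.82 + 0.3086×2090.4 − 0.04193×2.49×2090.4 = -79.50 mGal
Difference = -79.50 − (-20.70) = -58.80 mGal

-58.8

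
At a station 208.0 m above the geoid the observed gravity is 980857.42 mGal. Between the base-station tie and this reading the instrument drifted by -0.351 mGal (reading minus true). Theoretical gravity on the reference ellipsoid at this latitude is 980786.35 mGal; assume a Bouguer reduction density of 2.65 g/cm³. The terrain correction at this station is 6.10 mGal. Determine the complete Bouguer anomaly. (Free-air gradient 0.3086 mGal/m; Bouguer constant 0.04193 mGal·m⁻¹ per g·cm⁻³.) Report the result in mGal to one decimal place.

118.6

Drift-corrected reading = 980857.42 − (-0.351) = 980857.771 mGal
Free-air correction = 0.3086 × 208.0 = 64.19 mGal
Free-air anomaly = 980857.771 − 980786.35 + (64.19) = 135.611 mGal
Bouguer slab correction = 0.04193 × 2.65 × 208.0 = 23.11 mGal
Simple Bouguer anomaly = 135.611 − (23.11) = 112.501 mGal
Complete Bouguer anomaly = 112.501 + 6.10 = 118.601 mGal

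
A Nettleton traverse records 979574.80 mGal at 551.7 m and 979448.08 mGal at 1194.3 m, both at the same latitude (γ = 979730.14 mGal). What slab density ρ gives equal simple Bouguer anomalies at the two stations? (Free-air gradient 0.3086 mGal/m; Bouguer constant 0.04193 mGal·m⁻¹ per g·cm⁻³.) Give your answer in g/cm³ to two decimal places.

Δg_obs = 979448.08 − 979574.80 = -126.72 mGal over Δh = 1194.3 − 551.7 = 642.6 m
Equal Bouguer anomalies ⇒ Δg_obs + (0.3086 − 0.04193ρ)·Δh = 0
0.3086 − 0.04193ρ = −Δg_obs/Δh = 0.19720
ρ = (0.3086 − 0.19720) / 0.04193 = 2.66 g/cm³

2.66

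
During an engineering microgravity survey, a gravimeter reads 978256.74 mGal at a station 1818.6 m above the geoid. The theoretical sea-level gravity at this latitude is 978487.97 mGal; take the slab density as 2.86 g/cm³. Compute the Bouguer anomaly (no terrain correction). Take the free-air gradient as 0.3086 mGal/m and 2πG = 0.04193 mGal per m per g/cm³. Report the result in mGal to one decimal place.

111.9

Free-air correction = 0.3086 × 1818.6 = 561.22 mGal
Free-air anomaly = 978256.74 − 978487.97 + (561.22) = 329.99 mGal
Bouguer slab correction = 0.04193 × 2.86 × 1818.6 = 218.09 mGal
Simple Bouguer anomaly = 329.99 − (218.09) = 111.90 mGal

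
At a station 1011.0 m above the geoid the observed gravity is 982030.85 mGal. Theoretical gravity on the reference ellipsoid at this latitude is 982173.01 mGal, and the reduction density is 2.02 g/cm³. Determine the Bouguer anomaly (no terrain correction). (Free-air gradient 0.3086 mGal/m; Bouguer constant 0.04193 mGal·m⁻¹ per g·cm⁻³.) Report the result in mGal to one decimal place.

Free-air correction = 0.3086 × 1011.0 = 311.99 mGal
Free-air anomaly = 982030.85 − 982173.01 + (311.99) = 169.83 mGal
Bouguer slab correction = 0.04193 × 2.02 × 1011.0 = 85.63 mGal
Simple Bouguer anomaly = 169.83 − (85.63) = 84.20 mGal

84.2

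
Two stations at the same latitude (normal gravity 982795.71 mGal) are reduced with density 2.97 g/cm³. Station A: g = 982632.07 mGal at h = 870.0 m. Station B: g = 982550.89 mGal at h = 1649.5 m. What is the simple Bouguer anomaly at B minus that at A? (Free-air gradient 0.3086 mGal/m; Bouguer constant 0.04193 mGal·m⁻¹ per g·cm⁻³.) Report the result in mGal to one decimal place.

62.3

Δg_SB(A) = 982632.07 − 982795.71 + 0.3086×870.0 − 0.04193×2.97×870.0 = -3.50 mGal
Δg_SB(B) = 982550.89 − 982795.71 + 0.3086×1649.5 − 0.04193×2.97×1649.5 = 58.80 mGal
Difference = 58.80 − (-3.50) = 62.30 mGal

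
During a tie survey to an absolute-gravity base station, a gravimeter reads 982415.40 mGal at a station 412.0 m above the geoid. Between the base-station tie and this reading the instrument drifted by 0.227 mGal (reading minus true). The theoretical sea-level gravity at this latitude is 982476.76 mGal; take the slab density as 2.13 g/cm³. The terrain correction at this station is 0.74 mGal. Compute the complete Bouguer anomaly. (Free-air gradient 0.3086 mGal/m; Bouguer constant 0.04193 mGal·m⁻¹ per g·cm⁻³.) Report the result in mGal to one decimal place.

Drift-corrected reading = 982415.40 − (0.227) = 982415.173 mGal
Free-air correction = 0.3086 × 412.0 = 127.14 mGal
Free-air anomaly = 982415.173 − 982476.76 + (127.14) = 65.553 mGal
Bouguer slab correction = 0.04193 × 2.13 × 412.0 = 36.80 mGal
Simple Bouguer anomaly = 65.553 − (36.80) = 28.753 mGal
Complete Bouguer anomaly = 28.753 + 0.74 = 29.493 mGal

29.5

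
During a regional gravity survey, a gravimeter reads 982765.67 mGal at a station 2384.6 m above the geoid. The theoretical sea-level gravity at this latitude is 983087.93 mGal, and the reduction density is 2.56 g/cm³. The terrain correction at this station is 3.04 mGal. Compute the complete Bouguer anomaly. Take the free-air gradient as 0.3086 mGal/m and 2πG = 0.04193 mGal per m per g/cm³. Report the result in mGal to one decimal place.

160.7

Free-air correction = 0.3086 × 2384.6 = 735.89 mGal
Free-air anomaly = 982765.67 − 983087.93 + (735.89) = 413.63 mGal
Bouguer slab correction = 0.04193 × 2.56 × 2384.6 = 255.96 mGal
Simple Bouguer anomaly = 413.63 − (255.96) = 157.67 mGal
Complete Bouguer anomaly = 157.67 + 3.04 = 160.71 mGal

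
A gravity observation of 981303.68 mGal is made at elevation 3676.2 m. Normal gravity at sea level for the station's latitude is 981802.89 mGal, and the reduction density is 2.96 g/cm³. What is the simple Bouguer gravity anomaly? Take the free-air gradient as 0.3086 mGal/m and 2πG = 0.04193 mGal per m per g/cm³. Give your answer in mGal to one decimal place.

179.0

Free-air correction = 0.3086 × 3676.2 = 1134.48 mGal
Free-air anomaly = 981303.68 − 981802.89 + (1134.48) = 635.27 mGal
Bouguer slab correction = 0.04193 × 2.96 × 3676.2 = 456.26 mGal
Simple Bouguer anomaly = 635.27 − (456.26) = 179.01 mGal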